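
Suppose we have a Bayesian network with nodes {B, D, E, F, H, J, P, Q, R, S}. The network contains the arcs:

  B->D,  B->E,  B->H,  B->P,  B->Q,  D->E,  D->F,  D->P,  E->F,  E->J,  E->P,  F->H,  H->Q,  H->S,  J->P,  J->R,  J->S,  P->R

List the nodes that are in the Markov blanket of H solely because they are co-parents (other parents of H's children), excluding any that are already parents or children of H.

Children of H: Q, S.
  Q's other parent is B.
  S's other parent is J.
Excluding nodes already adjacent to H (B, F, Q, S), the co-parent-only contribution is {J}.

{J}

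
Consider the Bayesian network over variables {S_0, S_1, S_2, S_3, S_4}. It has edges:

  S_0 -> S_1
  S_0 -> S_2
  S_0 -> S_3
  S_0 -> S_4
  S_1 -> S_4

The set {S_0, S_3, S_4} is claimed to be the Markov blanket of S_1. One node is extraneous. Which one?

S_1's children: S_4.
S_1's parents: S_0.
Co-parents of S_1 (other parents of its children):
  S_4: S_0
MB(S_1) = {S_0, S_4}.
S_3 is neither a parent, child, nor co-parent of S_1, so it does not belong.

S_3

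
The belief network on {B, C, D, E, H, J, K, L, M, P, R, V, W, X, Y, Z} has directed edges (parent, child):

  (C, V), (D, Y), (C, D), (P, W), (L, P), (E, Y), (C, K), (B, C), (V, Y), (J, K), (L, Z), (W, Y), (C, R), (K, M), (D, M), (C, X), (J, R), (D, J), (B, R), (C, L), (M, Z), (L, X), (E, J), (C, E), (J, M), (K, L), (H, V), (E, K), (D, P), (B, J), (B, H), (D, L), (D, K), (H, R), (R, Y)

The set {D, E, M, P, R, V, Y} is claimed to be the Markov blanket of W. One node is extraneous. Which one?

By definition, MB(W) is built from W's parents, W's children, and the co-parents of W.
W's children: Y.
Parents of W: P.
Co-parents of W (other parents of its children):
  parents(Y) \ {W} = {D, E, R, V}.
MB(W) = {D, E, P, R, V, Y}.
M is neither a parent, child, nor co-parent of W, so it does not belong.

M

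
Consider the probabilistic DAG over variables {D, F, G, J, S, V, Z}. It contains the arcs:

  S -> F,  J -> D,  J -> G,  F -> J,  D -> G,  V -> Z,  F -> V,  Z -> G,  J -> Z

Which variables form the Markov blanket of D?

{G, J, Z}

Recall MB(v) = parents ∪ children ∪ spouses, where spouses are the other parents of v's children.
D's children: G.
D's parents: J.
Other parents of D's children:
  parents(G) \ {D} = {J, Z}.
MB(D) = {G, J, Z}.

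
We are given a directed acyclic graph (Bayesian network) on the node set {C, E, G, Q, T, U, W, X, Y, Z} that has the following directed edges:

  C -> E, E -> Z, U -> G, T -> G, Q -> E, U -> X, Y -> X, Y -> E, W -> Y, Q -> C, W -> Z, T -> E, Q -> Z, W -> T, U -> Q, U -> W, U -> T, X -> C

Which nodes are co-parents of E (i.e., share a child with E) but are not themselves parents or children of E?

{W}

Children of E: Z.
  Z: Q, W
Excluding nodes already adjacent to E (C, Q, T, Y, Z), the co-parent-only contribution is {W}.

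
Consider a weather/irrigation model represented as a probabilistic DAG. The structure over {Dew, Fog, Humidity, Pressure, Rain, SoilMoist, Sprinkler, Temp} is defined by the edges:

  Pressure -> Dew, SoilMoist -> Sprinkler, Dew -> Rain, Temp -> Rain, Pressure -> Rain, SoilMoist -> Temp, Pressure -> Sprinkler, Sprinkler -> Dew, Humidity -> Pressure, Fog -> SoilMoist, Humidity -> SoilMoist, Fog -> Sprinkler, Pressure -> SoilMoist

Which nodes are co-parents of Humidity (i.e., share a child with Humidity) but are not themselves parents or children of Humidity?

Children of Humidity: Pressure, SoilMoist.
  Pressure has no other parent.
  SoilMoist's other parents are Fog, Pressure.
Excluding nodes already adjacent to Humidity (Pressure, SoilMoist), the co-parent-only contribution is {Fog}.

{Fog}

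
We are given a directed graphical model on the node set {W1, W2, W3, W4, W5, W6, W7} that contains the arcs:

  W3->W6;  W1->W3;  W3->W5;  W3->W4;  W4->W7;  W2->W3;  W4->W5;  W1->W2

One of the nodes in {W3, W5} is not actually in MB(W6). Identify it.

W5

Parents of W6: W3.
W6's children: none.
W6 has no children, so there are no co-parents.
MB(W6) = {W3}.
W5 is neither a parent, child, nor co-parent of W6, so it does not belong.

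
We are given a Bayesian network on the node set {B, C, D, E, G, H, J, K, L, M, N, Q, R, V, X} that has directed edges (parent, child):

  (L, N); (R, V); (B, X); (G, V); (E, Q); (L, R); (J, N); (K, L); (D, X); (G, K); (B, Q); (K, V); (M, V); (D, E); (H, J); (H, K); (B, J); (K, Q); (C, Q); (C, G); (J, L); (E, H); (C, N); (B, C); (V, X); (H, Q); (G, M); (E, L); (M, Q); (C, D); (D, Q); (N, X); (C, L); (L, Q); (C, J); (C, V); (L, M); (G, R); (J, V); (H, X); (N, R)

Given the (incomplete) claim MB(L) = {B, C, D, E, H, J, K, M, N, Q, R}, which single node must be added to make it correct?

G

L has children M, N, Q, R.
Pa(L) = {C, E, J, K}.
Co-parents of L (other parents of its children):
  M's other parent is G.
  N's other parents are C, J.
  Q also has parents B, C, D, E, H, K, M.
  R also has parents G, N.
MB(L) = {B, C, D, E, G, H, J, K, M, N, Q, R}.
Comparing with the claimed set, G is missing.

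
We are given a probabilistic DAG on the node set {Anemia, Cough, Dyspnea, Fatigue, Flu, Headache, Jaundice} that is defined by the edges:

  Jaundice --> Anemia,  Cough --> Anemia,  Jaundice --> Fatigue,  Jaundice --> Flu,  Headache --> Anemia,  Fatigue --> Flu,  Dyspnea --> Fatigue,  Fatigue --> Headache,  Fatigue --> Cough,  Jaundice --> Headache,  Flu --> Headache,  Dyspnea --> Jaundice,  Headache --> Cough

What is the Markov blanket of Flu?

Recall MB(v) = parents ∪ children ∪ spouses, where spouses are the other parents of v's children.
Pa(Flu) = {Fatigue, Jaundice}.
Flu's children: Headache.
Other parents of Flu's children:
  Headache's other parents are Fatigue, Jaundice.
MB(Flu) = {Fatigue, Headache, Jaundice}.

{Fatigue, Headache, Jaundice}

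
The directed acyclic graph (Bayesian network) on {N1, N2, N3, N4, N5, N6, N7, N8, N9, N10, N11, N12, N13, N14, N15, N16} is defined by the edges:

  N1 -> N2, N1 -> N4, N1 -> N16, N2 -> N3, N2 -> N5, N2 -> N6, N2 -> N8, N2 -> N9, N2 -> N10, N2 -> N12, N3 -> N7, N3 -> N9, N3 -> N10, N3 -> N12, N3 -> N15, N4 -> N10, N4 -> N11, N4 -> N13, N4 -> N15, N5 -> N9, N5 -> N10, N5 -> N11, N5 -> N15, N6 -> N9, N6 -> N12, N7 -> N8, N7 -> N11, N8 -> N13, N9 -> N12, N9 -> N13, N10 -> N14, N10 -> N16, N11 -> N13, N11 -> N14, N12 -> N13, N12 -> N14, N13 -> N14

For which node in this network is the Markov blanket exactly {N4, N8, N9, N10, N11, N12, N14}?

N13

The target node must have every member of {N4, N8, N9, N10, N11, N12, N14} as a parent, child, or co-parent, and no others.
Parents of N13: N4, N8, N9, N11, N12; children: N14; co-parents: N10, N11, N12.
These exactly cover the given set, so the node is N13.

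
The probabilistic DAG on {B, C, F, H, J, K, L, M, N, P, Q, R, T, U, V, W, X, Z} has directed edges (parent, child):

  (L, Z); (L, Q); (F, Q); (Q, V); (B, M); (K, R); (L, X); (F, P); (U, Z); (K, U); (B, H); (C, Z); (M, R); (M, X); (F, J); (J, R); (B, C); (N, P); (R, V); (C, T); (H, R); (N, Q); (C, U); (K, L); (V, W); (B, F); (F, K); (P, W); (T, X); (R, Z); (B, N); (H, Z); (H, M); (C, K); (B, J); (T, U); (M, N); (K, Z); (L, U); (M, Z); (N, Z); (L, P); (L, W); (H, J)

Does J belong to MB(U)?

No

U has parents C, K, L, T.
U's children: Z.
Other parents of U's children:
  Z: C, H, K, L, M, N, R
MB(U) = {C, H, K, L, M, N, R, T, Z}; J is not in this set.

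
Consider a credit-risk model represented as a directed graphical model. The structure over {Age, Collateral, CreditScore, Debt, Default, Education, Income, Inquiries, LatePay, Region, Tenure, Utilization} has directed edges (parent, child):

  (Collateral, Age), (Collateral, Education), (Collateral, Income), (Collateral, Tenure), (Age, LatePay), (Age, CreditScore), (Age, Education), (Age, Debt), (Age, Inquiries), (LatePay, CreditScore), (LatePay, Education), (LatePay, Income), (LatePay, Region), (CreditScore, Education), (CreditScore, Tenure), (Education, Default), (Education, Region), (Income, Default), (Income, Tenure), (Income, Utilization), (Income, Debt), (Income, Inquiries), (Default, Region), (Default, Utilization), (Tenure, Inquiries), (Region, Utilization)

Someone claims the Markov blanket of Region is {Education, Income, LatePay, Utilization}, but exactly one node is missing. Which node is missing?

Children of Region: Utilization.
Region's parents: Default, Education, LatePay.
For each child, the remaining parents (spouses of Region):
  Utilization's other parents are Default, Income.
MB(Region) = {Default, Education, Income, LatePay, Utilization}.
Comparing with the claimed set, Default is missing.

Default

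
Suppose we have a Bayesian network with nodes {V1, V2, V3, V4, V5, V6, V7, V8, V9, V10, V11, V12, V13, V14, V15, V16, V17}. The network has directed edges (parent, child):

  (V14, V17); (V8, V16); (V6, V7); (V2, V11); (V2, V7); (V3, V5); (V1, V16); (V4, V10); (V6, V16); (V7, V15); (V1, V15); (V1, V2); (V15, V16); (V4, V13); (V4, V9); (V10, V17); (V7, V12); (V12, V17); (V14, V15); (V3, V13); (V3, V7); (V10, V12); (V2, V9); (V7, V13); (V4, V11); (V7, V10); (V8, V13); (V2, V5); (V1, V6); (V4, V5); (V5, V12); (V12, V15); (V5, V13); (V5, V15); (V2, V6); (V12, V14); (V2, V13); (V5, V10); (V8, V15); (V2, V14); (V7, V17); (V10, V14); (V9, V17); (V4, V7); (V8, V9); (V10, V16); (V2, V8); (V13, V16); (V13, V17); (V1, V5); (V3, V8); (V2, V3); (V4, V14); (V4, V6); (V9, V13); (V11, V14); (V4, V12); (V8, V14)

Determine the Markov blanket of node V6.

V6's parents: V1, V2, V4.
V6 has children V7, V16.
Co-parents of V6 (other parents of its children):
  V7's other parents are V2, V3, V4.
  parents(V16) \ {V6} = {V1, V8, V10, V13, V15}.
MB(V6) = {V1, V2, V3, V4, V7, V8, V10, V13, V15, V16}.

{V1, V2, V3, V4, V7, V8, V10, V13, V15, V16}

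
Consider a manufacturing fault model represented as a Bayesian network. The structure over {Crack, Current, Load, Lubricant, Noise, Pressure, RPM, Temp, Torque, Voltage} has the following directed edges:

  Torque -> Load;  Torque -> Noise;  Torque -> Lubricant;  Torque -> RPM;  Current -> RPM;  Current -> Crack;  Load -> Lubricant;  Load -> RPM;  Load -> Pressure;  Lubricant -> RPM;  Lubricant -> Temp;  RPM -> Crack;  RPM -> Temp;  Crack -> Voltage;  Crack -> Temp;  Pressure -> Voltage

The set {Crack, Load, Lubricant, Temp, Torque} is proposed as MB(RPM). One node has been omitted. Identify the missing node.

Pa(RPM) = {Current, Load, Lubricant, Torque}.
RPM has children Crack, Temp.
Co-parents of RPM (other parents of its children):
  parents(Crack) \ {RPM} = {Current}.
  Temp's other parents are Crack, Lubricant.
MB(RPM) = {Crack, Current, Load, Lubricant, Temp, Torque}.
Comparing with the claimed set, Current is missing.

Current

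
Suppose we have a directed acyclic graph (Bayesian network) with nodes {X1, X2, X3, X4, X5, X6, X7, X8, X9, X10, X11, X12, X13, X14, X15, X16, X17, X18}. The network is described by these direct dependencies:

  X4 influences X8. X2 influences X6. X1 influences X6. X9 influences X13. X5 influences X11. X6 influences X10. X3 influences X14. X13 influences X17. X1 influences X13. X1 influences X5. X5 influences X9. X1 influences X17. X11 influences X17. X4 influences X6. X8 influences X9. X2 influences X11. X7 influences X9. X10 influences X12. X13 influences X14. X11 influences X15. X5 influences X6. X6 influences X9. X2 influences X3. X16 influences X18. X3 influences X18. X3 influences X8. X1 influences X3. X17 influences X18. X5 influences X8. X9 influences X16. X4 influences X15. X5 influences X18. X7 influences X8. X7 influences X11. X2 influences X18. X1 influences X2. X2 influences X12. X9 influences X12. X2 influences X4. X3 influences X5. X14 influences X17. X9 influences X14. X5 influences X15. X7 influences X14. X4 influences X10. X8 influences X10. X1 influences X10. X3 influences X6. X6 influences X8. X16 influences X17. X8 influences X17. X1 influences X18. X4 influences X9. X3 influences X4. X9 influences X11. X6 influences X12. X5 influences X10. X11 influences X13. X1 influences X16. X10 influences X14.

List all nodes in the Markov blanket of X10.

Parents of X10: X1, X4, X5, X6, X8.
Ch(X10) = {X12, X14}.
Co-parents of X10 (other parents of its children):
  X12: X2, X6, X9
  X14: X3, X7, X9, X13
Union: {X1, X4, X5, X6, X8} ∪ {X12, X14} ∪ {X2, X3, X6, X7, X9, X13} = {X1, X2, X3, X4, X5, X6, X7, X8, X9, X12, X13, X14}.

{X1, X2, X3, X4, X5, X6, X7, X8, X9, X12, X13, X14}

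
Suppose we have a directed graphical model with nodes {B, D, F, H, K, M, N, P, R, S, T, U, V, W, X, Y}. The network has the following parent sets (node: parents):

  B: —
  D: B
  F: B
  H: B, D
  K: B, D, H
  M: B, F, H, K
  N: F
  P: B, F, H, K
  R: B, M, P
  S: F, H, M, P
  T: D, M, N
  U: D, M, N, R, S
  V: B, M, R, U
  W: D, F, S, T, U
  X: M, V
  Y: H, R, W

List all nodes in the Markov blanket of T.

T has parents D, M, N.
Ch(T) = {W}.
Other parents of T's children:
  W's other parents are D, F, S, U.
MB(T) = {D, F, M, N, S, U, W}.

{D, F, M, N, S, U, W}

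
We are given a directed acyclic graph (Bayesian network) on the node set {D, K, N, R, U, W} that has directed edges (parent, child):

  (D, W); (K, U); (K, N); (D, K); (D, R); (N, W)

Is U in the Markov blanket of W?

No

By definition, MB(W) is built from W's parents, W's children, and the co-parents of W.
Children of W: none.
Pa(W) = {D, N}.
W has no children, so there are no co-parents.
MB(W) = {D, N}; U is not in this set.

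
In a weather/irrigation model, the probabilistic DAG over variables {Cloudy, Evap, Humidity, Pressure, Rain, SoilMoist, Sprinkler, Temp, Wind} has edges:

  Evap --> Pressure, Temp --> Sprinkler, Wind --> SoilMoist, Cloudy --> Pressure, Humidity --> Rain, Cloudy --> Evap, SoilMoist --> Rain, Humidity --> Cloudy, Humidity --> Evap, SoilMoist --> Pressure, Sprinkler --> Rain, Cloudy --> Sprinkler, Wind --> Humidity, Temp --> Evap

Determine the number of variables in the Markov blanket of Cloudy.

6

Parents of Cloudy: Humidity.
Ch(Cloudy) = {Evap, Pressure, Sprinkler}.
For each child, the remaining parents (spouses of Cloudy):
  Evap's other parents are Humidity, Temp.
  parents(Sprinkler) \ {Cloudy} = {Temp}.
  Pressure also has parents Evap, SoilMoist.
MB(Cloudy) = {Evap, Humidity, Pressure, SoilMoist, Sprinkler, Temp}, which has 6 nodes.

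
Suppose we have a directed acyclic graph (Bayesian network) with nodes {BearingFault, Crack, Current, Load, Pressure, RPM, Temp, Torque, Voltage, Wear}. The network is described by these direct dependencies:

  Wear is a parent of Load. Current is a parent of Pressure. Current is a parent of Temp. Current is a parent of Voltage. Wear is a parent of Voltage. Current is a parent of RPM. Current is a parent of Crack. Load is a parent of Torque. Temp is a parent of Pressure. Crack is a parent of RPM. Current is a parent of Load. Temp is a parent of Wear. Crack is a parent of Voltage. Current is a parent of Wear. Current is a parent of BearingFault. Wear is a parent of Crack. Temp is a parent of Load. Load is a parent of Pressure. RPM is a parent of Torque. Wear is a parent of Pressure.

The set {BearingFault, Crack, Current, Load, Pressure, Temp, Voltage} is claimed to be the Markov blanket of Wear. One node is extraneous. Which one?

BearingFault

Wear's parents: Current, Temp.
Children of Wear: Crack, Load, Pressure, Voltage.
For each child, the remaining parents (spouses of Wear):
  parents(Crack) \ {Wear} = {Current}.
  Load's other parents are Current, Temp.
  parents(Pressure) \ {Wear} = {Current, Load, Temp}.
  Voltage's other parents are Crack, Current.
MB(Wear) = {Crack, Current, Load, Pressure, Temp, Voltage}.
BearingFault is neither a parent, child, nor co-parent of Wear, so it does not belong.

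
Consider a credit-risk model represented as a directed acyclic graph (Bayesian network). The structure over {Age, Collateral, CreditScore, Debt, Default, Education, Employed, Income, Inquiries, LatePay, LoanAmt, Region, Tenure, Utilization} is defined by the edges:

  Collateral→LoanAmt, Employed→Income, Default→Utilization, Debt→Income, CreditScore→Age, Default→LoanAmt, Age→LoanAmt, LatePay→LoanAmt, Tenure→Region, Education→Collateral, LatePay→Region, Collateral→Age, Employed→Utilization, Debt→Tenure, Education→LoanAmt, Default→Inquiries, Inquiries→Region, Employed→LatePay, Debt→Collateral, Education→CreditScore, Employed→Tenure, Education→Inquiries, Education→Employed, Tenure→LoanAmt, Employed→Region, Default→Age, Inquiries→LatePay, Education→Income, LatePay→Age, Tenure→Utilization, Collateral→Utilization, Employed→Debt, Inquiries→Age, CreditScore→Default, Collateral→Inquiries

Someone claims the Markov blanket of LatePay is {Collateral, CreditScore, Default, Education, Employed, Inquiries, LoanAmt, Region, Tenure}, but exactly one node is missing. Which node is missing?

Parents of LatePay: Employed, Inquiries.
LatePay's children: Age, LoanAmt, Region.
For each child, the remaining parents (spouses of LatePay):
  Age: Collateral, CreditScore, Default, Inquiries
  LoanAmt: Age, Collateral, Default, Education, Tenure
  Region: Employed, Inquiries, Tenure
MB(LatePay) = {Age, Collateral, CreditScore, Default, Education, Employed, Inquiries, LoanAmt, Region, Tenure}.
Comparing with the claimed set, Age is missing.

Age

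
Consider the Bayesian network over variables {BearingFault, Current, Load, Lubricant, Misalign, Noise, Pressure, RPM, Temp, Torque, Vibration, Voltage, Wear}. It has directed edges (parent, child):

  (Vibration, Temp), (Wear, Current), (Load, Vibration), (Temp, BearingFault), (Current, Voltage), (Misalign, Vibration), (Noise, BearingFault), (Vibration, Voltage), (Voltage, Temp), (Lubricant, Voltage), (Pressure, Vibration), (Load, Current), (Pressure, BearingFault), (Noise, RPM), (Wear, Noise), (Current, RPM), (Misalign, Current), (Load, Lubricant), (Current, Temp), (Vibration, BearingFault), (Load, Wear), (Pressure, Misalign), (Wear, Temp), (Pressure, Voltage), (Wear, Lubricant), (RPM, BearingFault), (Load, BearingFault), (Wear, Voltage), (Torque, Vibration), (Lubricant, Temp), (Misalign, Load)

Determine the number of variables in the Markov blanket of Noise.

Noise has children BearingFault, RPM.
Parents of Noise: Wear.
Parents of each child, excluding Noise:
  RPM: Current
  BearingFault: Load, Pressure, RPM, Temp, Vibration
MB(Noise) = {BearingFault, Current, Load, Pressure, RPM, Temp, Vibration, Wear}, which has 8 nodes.

8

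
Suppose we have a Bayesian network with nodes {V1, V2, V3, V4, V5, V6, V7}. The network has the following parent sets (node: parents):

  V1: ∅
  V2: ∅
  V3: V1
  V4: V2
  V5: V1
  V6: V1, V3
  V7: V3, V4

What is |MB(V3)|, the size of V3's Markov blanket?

The Markov blanket of a node is its parents, its children, and the other parents of its children.
V3's children: V6, V7.
V3's parents: V1.
Other parents of V3's children:
  V6: V1
  V7: V4
MB(V3) = {V1, V4, V6, V7}, which has 4 nodes.

4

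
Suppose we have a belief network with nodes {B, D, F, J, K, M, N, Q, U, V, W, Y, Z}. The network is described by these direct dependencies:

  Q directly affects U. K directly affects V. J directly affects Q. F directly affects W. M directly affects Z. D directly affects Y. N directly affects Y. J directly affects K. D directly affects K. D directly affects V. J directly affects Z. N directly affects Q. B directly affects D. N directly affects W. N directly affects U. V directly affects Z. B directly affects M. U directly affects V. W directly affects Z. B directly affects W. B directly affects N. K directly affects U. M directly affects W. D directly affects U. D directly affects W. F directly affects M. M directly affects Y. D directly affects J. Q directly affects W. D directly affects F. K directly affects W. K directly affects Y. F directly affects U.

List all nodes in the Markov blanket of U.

U's children: V.
Parents of U: D, F, K, N, Q.
Co-parents of U (other parents of its children):
  V: D, K
Taking the union gives {D, F, K, N, Q, V}.

{D, F, K, N, Q, V}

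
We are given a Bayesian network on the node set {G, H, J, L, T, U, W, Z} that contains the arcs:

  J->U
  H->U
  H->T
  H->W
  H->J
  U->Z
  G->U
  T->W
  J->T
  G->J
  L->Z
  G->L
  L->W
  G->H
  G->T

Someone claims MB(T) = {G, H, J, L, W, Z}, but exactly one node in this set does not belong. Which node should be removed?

Z

The Markov blanket of a node is its parents, its children, and the other parents of its children.
Parents of T: G, H, J.
T has child W.
Co-parents of T (other parents of its children):
  W: H, L
MB(T) = {G, H, J, L, W}.
Z is neither a parent, child, nor co-parent of T, so it does not belong.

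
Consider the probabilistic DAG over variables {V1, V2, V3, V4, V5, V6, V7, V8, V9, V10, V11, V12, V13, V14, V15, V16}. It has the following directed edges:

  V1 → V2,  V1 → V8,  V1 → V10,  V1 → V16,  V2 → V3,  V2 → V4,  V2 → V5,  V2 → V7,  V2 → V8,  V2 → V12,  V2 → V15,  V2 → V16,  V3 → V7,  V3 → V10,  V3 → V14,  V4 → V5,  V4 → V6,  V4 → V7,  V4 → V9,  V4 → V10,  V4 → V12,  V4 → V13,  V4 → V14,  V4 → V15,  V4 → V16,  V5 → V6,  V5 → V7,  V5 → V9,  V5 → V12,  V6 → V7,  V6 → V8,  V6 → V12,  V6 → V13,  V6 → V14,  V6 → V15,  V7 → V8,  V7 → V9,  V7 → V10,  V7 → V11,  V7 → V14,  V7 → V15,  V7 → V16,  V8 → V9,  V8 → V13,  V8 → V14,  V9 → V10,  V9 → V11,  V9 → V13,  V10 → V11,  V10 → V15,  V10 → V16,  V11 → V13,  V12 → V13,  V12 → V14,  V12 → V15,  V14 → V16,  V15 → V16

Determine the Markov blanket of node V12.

{V2, V3, V4, V5, V6, V7, V8, V9, V10, V11, V13, V14, V15}

Pa(V12) = {V2, V4, V5, V6}.
V12 has children V13, V14, V15.
Parents of each child, excluding V12:
  V13: V4, V6, V8, V9, V11
  V14: V3, V4, V6, V7, V8
  V15: V2, V4, V6, V7, V10
Union: {V2, V4, V5, V6} ∪ {V13, V14, V15} ∪ {V2, V3, V4, V6, V7, V8, V9, V10, V11} = {V2, V3, V4, V5, V6, V7, V8, V9, V10, V11, V13, V14, V15}.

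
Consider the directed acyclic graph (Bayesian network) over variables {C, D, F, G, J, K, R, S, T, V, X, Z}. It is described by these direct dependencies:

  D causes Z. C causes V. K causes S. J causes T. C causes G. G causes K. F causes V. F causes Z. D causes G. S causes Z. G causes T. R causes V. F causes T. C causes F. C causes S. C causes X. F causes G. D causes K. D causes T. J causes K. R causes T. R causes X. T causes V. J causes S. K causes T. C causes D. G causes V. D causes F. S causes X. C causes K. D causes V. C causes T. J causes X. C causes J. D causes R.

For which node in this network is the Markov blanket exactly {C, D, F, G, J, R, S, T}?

K

The target node must have every member of {C, D, F, G, J, R, S, T} as a parent, child, or co-parent, and no others.
Parents of K: C, D, G, J; children: S, T; co-parents: C, D, F, G, J, R.
These exactly cover the given set, so the node is K.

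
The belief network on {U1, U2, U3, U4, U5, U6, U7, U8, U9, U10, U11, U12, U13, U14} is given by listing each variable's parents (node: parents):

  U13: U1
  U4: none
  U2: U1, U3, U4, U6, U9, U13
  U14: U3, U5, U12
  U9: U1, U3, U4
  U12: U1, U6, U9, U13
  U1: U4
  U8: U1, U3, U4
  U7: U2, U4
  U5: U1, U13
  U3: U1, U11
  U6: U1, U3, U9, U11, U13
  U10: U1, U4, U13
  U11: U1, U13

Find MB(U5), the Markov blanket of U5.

Pa(U5) = {U1, U13}.
Children of U5: U14.
Other parents of U5's children:
  U14: U3, U12
Taking the union gives {U1, U3, U12, U13, U14}.

{U1, U3, U12, U13, U14}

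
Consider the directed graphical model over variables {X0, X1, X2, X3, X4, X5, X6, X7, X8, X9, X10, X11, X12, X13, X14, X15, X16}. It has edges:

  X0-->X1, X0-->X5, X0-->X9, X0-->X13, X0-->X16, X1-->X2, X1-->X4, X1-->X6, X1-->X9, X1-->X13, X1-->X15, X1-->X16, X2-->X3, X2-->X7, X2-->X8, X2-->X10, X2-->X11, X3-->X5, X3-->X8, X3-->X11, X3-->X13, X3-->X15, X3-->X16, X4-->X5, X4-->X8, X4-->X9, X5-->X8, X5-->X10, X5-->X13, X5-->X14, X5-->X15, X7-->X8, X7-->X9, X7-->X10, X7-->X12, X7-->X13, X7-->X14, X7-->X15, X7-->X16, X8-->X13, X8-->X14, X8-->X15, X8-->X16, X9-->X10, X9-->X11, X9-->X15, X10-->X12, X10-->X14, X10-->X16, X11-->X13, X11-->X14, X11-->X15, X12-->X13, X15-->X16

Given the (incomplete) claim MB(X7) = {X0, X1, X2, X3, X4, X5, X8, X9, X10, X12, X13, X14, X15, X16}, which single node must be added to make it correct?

X11

X7's parents: X2.
Ch(X7) = {X8, X9, X10, X12, X13, X14, X15, X16}.
Parents of each child, excluding X7:
  parents(X8) \ {X7} = {X2, X3, X4, X5}.
  parents(X9) \ {X7} = {X0, X1, X4}.
  parents(X10) \ {X7} = {X2, X5, X9}.
  X12 also has parent X10.
  parents(X13) \ {X7} = {X0, X1, X3, X5, X8, X11, X12}.
  parents(X14) \ {X7} = {X5, X8, X10, X11}.
  X15 also has parents X1, X3, X5, X8, X9, X11.
  X16 also has parents X0, X1, X3, X8, X10, X15.
MB(X7) = {X0, X1, X2, X3, X4, X5, X8, X9, X10, X11, X12, X13, X14, X15, X16}.
Comparing with the claimed set, X11 is missing.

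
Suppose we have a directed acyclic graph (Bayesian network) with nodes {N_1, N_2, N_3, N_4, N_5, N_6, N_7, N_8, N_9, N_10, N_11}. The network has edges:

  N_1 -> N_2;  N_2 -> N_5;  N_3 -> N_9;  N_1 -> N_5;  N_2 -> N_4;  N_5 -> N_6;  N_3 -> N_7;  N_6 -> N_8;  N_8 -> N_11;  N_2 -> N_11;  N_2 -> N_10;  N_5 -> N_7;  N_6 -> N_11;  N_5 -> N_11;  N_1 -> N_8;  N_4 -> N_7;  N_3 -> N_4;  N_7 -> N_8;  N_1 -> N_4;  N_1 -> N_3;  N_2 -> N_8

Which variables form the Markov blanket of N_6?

Recall MB(v) = parents ∪ children ∪ spouses, where spouses are the other parents of v's children.
Parents of N_6: N_5.
N_6's children: N_8, N_11.
Other parents of N_6's children:
  N_8: N_1, N_2, N_7
  N_11: N_2, N_5, N_8
Taking the union gives {N_1, N_2, N_5, N_7, N_8, N_11}.

{N_1, N_2, N_5, N_7, N_8, N_11}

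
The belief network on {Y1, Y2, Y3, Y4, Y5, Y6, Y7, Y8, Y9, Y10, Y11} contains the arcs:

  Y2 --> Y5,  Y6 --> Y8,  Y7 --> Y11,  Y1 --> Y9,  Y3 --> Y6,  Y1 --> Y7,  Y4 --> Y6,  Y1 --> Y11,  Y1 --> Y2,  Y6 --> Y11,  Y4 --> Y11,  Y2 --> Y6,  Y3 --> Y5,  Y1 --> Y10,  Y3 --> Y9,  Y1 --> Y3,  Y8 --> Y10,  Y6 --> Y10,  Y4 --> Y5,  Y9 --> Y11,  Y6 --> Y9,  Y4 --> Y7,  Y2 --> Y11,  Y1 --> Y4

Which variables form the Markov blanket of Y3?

{Y1, Y2, Y4, Y5, Y6, Y9}

Recall MB(v) = parents ∪ children ∪ spouses, where spouses are the other parents of v's children.
Y3 has parent Y1.
Y3 has children Y5, Y6, Y9.
Parents of each child, excluding Y3:
  parents(Y5) \ {Y3} = {Y2, Y4}.
  Y6 also has parents Y2, Y4.
  parents(Y9) \ {Y3} = {Y1, Y6}.
Union: {Y1} ∪ {Y5, Y6, Y9} ∪ {Y1, Y2, Y4, Y6} = {Y1, Y2, Y4, Y5, Y6, Y9}.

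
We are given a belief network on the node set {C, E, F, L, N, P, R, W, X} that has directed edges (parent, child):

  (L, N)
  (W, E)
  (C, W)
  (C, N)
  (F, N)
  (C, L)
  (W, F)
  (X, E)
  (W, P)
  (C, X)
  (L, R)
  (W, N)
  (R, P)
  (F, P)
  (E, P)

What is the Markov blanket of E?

The Markov blanket of a node is its parents, its children, and the other parents of its children.
E has parents W, X.
Children of E: P.
Co-parents of E (other parents of its children):
  P: F, R, W
Taking the union gives {F, P, R, W, X}.

{F, P, R, W, X}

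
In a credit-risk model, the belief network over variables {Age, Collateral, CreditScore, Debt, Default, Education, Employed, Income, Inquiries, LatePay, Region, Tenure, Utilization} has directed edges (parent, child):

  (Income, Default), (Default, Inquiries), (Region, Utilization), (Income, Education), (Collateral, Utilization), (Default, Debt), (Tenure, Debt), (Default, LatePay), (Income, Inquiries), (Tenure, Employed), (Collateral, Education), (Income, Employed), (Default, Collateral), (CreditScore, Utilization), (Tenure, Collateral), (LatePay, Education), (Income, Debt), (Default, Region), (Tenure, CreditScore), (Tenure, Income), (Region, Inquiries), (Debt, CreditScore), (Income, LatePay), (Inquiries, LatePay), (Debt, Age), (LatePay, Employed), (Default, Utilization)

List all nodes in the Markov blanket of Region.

By definition, MB(Region) is built from Region's parents, Region's children, and the co-parents of Region.
Pa(Region) = {Default}.
Children of Region: Inquiries, Utilization.
Parents of each child, excluding Region:
  parents(Inquiries) \ {Region} = {Default, Income}.
  parents(Utilization) \ {Region} = {Collateral, CreditScore, Default}.
Taking the union gives {Collateral, CreditScore, Default, Income, Inquiries, Utilization}.

{Collateral, CreditScore, Default, Income, Inquiries, Utilization}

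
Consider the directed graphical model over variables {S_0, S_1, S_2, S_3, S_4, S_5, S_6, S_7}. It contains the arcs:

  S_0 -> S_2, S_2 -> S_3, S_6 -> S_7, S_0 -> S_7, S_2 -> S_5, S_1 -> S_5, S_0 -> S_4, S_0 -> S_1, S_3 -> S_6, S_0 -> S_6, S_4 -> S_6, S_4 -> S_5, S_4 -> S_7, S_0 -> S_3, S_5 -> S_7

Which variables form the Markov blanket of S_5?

{S_0, S_1, S_2, S_4, S_6, S_7}

S_5's parents: S_1, S_2, S_4.
Ch(S_5) = {S_7}.
Co-parents of S_5 (other parents of its children):
  parents(S_7) \ {S_5} = {S_0, S_4, S_6}.
Union: {S_1, S_2, S_4} ∪ {S_7} ∪ {S_0, S_4, S_6} = {S_0, S_1, S_2, S_4, S_6, S_7}.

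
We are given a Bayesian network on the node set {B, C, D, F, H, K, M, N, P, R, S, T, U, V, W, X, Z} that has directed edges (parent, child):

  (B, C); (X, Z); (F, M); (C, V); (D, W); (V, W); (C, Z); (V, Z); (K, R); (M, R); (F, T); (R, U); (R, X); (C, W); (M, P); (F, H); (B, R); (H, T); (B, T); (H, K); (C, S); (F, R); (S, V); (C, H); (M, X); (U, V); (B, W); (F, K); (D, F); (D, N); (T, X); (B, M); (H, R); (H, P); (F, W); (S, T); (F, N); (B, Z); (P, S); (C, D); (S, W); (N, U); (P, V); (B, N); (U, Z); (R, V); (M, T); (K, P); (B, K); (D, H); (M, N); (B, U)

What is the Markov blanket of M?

{B, D, F, H, K, N, P, R, S, T, X}

Pa(M) = {B, F}.
M's children: N, P, R, T, X.
Parents of each child, excluding M:
  N's other parents are B, D, F.
  P's other parents are H, K.
  R's other parents are B, F, H, K.
  parents(T) \ {M} = {B, F, H, S}.
  X also has parents R, T.
So the Markov blanket of M is {B, D, F, H, K, N, P, R, S, T, X}.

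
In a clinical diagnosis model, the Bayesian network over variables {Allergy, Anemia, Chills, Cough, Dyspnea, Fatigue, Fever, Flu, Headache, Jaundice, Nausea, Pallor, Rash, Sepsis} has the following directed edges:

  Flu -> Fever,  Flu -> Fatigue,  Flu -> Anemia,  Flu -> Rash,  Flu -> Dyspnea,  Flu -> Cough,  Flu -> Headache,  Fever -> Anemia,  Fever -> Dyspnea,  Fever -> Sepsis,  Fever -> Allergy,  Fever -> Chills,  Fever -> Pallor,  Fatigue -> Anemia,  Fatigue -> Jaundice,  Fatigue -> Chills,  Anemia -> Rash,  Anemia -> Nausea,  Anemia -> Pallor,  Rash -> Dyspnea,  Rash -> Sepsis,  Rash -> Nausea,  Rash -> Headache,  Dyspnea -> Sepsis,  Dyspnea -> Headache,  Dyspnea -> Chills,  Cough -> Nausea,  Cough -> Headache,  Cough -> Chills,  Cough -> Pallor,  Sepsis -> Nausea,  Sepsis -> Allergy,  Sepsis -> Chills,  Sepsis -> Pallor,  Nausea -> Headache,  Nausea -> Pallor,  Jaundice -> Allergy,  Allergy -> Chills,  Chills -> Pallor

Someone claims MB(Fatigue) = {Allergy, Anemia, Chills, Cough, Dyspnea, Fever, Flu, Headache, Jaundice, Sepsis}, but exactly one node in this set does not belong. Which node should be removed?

Pa(Fatigue) = {Flu}.
Fatigue's children: Anemia, Chills, Jaundice.
Other parents of Fatigue's children:
  Anemia: Fever, Flu
  Jaundice: —
  Chills: Allergy, Cough, Dyspnea, Fever, Sepsis
MB(Fatigue) = {Allergy, Anemia, Chills, Cough, Dyspnea, Fever, Flu, Jaundice, Sepsis}.
Headache is neither a parent, child, nor co-parent of Fatigue, so it does not belong.

Headache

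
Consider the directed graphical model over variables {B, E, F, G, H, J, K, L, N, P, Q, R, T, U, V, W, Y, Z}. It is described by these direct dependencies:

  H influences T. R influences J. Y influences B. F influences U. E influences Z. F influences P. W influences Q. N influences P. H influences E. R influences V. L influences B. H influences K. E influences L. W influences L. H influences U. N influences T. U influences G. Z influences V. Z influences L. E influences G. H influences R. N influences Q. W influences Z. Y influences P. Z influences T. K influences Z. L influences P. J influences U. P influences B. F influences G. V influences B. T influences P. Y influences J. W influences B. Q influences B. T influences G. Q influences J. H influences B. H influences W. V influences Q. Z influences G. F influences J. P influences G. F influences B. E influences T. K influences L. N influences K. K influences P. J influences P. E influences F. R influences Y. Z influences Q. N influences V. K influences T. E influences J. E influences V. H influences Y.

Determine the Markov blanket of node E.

{F, G, H, J, K, L, N, P, Q, R, T, U, V, W, Y, Z}

By definition, MB(E) is built from E's parents, E's children, and the co-parents of E.
E has parent H.
Ch(E) = {F, G, J, L, T, V, Z}.
Other parents of E's children:
  F: no additional parents.
  Z also has parents K, W.
  V's other parents are N, R, Z.
  L also has parents K, W, Z.
  T also has parents H, K, N, Z.
  J also has parents F, Q, R, Y.
  G's other parents are F, P, T, U, Z.
MB(E) = {F, G, H, J, K, L, N, P, Q, R, T, U, V, W, Y, Z}.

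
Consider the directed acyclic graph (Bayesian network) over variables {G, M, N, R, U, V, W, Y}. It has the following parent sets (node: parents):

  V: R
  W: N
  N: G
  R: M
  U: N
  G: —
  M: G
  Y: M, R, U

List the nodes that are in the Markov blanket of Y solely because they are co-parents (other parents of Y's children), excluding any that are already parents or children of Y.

{}

Y has no children, so it has no co-parents. The set is empty.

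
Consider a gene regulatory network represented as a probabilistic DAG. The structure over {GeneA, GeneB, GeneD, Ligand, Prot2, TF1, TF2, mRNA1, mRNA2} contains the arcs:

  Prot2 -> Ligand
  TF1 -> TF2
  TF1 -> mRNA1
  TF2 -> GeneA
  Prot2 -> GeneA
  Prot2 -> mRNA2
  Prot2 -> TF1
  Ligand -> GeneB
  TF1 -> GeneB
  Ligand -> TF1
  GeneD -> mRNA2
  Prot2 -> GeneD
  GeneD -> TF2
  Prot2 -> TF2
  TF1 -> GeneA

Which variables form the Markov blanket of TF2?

Pa(TF2) = {GeneD, Prot2, TF1}.
TF2 has child GeneA.
Other parents of TF2's children:
  GeneA: Prot2, TF1
Union: {GeneD, Prot2, TF1} ∪ {GeneA} ∪ {Prot2, TF1} = {GeneA, GeneD, Prot2, TF1}.

{GeneA, GeneD, Prot2, TF1}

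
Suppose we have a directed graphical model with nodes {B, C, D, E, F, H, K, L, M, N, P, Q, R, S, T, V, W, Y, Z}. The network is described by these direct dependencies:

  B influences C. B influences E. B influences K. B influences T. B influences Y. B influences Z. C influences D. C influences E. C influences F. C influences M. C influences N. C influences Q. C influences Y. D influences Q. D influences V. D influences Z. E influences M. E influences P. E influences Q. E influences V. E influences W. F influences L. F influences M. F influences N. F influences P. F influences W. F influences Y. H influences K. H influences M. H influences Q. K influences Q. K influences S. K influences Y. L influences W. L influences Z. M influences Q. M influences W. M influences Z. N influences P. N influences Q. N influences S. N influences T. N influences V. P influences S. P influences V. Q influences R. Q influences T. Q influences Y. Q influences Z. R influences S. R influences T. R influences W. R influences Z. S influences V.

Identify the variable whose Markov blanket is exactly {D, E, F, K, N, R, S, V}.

The target node must have every member of {D, E, F, K, N, R, S, V} as a parent, child, or co-parent, and no others.
Parents of P: E, F, N; children: S, V; co-parents: D, E, K, N, R, S.
These exactly cover the given set, so the node is P.

P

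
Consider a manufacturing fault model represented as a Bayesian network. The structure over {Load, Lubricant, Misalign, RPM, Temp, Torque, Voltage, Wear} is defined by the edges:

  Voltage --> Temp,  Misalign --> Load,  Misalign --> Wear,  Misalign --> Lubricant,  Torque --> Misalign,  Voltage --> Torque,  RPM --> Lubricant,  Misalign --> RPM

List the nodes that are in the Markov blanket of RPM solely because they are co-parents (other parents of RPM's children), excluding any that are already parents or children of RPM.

{}

Children of RPM: Lubricant.
  Lubricant also has parent Misalign.
Excluding nodes already adjacent to RPM (Lubricant, Misalign), the co-parent-only contribution is {}.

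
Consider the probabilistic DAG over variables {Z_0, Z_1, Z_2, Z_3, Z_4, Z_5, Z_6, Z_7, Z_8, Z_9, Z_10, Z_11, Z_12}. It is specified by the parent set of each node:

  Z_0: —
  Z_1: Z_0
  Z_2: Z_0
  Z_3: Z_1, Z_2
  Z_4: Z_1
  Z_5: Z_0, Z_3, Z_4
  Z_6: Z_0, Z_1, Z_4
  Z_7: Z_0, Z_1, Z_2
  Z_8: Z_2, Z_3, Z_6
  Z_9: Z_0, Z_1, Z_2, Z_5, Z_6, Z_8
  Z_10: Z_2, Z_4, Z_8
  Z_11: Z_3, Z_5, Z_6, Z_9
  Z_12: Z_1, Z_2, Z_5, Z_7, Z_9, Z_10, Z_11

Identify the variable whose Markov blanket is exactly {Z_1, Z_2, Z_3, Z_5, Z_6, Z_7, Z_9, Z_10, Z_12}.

The target node must have every member of {Z_1, Z_2, Z_3, Z_5, Z_6, Z_7, Z_9, Z_10, Z_12} as a parent, child, or co-parent, and no others.
Parents of Z_11: Z_3, Z_5, Z_6, Z_9; children: Z_12; co-parents: Z_1, Z_2, Z_5, Z_7, Z_9, Z_10.
These exactly cover the given set, so the node is Z_11.

Z_11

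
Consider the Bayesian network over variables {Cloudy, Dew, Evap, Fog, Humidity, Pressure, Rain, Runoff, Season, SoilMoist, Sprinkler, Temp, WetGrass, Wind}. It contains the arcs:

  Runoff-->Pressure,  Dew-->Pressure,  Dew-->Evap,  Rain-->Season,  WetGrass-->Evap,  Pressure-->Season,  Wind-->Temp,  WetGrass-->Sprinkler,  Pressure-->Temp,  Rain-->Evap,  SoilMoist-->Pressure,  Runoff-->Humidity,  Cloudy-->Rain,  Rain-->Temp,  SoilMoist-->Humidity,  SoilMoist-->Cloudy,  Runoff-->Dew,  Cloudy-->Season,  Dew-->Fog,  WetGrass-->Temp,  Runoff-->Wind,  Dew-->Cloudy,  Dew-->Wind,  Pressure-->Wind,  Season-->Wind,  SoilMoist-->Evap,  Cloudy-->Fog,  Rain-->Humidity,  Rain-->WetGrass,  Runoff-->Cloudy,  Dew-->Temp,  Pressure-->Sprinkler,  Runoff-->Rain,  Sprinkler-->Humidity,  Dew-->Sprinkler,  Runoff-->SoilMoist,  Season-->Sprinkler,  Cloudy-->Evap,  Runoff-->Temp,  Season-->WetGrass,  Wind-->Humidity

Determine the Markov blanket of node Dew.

{Cloudy, Evap, Fog, Pressure, Rain, Runoff, Season, SoilMoist, Sprinkler, Temp, WetGrass, Wind}

Recall MB(v) = parents ∪ children ∪ spouses, where spouses are the other parents of v's children.
Dew has parent Runoff.
Children of Dew: Cloudy, Evap, Fog, Pressure, Sprinkler, Temp, Wind.
Co-parents of Dew (other parents of its children):
  Pressure also has parents Runoff, SoilMoist.
  Cloudy's other parents are Runoff, SoilMoist.
  Fog also has parent Cloudy.
  Wind's other parents are Pressure, Runoff, Season.
  Evap's other parents are Cloudy, Rain, SoilMoist, WetGrass.
  parents(Temp) \ {Dew} = {Pressure, Rain, Runoff, WetGrass, Wind}.
  Sprinkler's other parents are Pressure, Season, WetGrass.
MB(Dew) = {Cloudy, Evap, Fog, Pressure, Rain, Runoff, Season, SoilMoist, Sprinkler, Temp, WetGrass, Wind}.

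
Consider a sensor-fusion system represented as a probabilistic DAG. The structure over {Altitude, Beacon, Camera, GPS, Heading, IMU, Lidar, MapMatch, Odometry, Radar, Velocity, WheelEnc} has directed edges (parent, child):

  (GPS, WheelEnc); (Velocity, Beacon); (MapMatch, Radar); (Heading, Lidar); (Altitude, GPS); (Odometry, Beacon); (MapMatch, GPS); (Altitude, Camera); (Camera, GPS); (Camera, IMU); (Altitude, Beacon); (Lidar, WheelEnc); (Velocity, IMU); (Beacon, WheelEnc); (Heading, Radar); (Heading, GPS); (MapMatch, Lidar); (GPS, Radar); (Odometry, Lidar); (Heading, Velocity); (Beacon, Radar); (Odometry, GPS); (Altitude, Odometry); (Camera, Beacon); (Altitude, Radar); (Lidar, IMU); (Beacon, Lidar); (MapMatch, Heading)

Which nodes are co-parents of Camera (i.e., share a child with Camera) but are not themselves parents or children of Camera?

{Heading, Lidar, MapMatch, Odometry, Velocity}

Children of Camera: Beacon, GPS, IMU.
  Beacon also has parents Altitude, Odometry, Velocity.
  GPS's other parents are Altitude, Heading, MapMatch, Odometry.
  IMU's other parents are Lidar, Velocity.
Excluding nodes already adjacent to Camera (Altitude, Beacon, GPS, IMU), the co-parent-only contribution is {Heading, Lidar, MapMatch, Odometry, Velocity}.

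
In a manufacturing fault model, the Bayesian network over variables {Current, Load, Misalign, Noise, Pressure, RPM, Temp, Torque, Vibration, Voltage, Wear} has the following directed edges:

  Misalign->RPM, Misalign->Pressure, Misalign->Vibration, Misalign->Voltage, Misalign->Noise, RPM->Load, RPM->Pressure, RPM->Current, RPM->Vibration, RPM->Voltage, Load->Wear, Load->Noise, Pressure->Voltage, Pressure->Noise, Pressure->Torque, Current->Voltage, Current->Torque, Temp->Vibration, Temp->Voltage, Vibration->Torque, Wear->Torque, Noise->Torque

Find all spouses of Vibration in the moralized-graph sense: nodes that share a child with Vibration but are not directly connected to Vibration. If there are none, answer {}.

Children of Vibration: Torque.
  Torque's other parents are Current, Noise, Pressure, Wear.
Excluding nodes already adjacent to Vibration (Misalign, RPM, Temp, Torque), the co-parent-only contribution is {Current, Noise, Pressure, Wear}.

{Current, Noise, Pressure, Wear}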